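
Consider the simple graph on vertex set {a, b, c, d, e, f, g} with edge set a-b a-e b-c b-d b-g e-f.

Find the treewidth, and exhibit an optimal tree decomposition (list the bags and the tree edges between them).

Treewidth 1.
Bags: B1 = {a, e}  B2 = {a, b}  B3 = {b, c}  B4 = {b, d}  B5 = {e, f}  B6 = {b, g}
Tree: B1–B2, B2–B3, B2–B4, B1–B5, B4–B6

The largest bag has 2 vertices, giving width 1; this decomposition certifies tw(G) ≤ 1. G has an edge, so its treewidth is at least 1. The upper and lower bounds meet at 1, so that is the treewidth.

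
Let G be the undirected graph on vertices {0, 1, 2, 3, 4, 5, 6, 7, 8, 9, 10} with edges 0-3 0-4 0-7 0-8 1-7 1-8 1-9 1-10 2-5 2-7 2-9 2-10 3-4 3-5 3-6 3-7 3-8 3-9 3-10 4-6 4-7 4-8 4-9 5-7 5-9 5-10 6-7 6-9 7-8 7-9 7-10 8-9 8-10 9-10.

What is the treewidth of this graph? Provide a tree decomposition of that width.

The largest bag has 5 vertices, giving width 4; this decomposition certifies tw(G) ≤ 4. On the other hand G contains the 5-clique {0, 3, 4, 7, 8}. A clique must lie in a single bag of any decomposition, so no decomposition can have width below 4. Hence tw(G) = 4 exactly.

Treewidth 4.
One such decomposition:
Bags: B1 = {3, 4, 7, 8, 9}  B2 = {3, 7, 8, 9, 10}  B3 = {3, 4, 6, 7, 9}  B4 = {3, 5, 7, 9, 10}  B5 = {2, 5, 7, 9, 10}  B6 = {0, 3, 4, 7, 8}  B7 = {1, 7, 8, 9, 10}
Tree: B1–B2, B1–B3, B2–B4, B4–B5, B1–B6, B2–B7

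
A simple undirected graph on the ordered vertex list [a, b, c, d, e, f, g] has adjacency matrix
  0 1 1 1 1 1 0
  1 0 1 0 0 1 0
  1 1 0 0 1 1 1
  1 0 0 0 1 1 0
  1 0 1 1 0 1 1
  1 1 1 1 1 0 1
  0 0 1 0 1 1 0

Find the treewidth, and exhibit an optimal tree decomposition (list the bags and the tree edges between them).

Treewidth 3.
One such decomposition:
Bags: B1 = {a, c, e, f}  B2 = {c, e, f, g}  B3 = {a, d, e, f}  B4 = {a, b, c, f}
Tree: B1–B2, B1–B3, B1–B4

The largest bag has 4 vertices, giving width 3; this decomposition certifies tw(G) ≤ 3. On the other hand G contains the 4-clique {a, d, e, f}. A clique must lie in a single bag of any decomposition, so no decomposition can have width below 3. The upper and lower bounds meet at 3, so that is the treewidth.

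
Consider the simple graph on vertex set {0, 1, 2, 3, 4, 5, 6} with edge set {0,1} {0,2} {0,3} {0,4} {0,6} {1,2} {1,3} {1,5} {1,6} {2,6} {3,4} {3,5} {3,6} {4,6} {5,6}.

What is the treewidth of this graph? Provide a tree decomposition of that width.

Treewidth 3.
One such decomposition:
Bags: B1 = {0, 1, 3, 6}  B2 = {1, 3, 5, 6}  B3 = {0, 3, 4, 6}  B4 = {0, 1, 2, 6}
Tree: B1–B2, B1–B3, B1–B4

Each bag holds 4 vertices, so the decomposition has width 3, which upper-bounds the treewidth. On the other hand G contains the 4-clique {0, 1, 2, 6}. A clique must lie in a single bag of any decomposition, so no decomposition can have width below 3. Therefore the treewidth is 3.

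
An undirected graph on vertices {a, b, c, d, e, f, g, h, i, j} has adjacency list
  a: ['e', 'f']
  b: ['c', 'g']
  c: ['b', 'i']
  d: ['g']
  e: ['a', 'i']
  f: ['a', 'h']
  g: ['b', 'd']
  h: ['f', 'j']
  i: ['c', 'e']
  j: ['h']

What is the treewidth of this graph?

1

A width-1 tree decomposition is:
Bags: B1 = {h, j}  B2 = {f, h}  B3 = {a, f}  B4 = {a, e}  B5 = {e, i}  B6 = {c, i}  B7 = {b, c}  B8 = {b, g}  B9 = {d, g}
Tree: B1–B2, B2–B3, B3–B4, B4–B5, B5–B6, B6–B7, B7–B8, B8–B9
The largest bag has 2 vertices, giving width 1; this decomposition certifies tw(G) ≤ 1. G has an edge, so its treewidth is at least 1. The upper and lower bounds meet at 1, so that is the treewidth.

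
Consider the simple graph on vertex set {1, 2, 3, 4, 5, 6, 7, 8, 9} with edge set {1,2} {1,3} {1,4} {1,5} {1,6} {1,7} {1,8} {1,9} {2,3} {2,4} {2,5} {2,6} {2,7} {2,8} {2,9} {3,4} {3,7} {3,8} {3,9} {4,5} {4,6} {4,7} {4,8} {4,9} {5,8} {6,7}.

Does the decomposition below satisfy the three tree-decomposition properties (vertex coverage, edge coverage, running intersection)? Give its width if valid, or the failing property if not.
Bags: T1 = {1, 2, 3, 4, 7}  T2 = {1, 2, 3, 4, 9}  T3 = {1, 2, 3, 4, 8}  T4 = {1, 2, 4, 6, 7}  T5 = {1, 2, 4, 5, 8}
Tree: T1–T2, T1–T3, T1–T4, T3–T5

Vertex coverage: the bags together contain {1, 2, 3, 4, 5, 6, 7, 8, 9}, the full vertex set. Edge coverage: each edge of G has both endpoints in at least one bag. Running intersection: for every vertex, the bags containing it form a connected subtree. All three properties hold, so this is a valid tree decomposition of width max|bag| − 1 = 4, and hence tw(G) ≤ 4.

Yes; width 4.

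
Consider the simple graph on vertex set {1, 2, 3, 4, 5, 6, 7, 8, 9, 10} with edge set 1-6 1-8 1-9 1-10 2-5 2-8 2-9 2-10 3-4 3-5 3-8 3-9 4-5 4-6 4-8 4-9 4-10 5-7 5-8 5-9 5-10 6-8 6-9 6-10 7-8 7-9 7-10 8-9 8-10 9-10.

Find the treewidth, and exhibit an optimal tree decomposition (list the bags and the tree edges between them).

Treewidth 4.
One such decomposition:
Bags: B1 = {1, 6, 8, 9, 10}  B2 = {4, 6, 8, 9, 10}  B3 = {4, 5, 8, 9, 10}  B4 = {5, 7, 8, 9, 10}  B5 = {2, 5, 8, 9, 10}  B6 = {3, 4, 5, 8, 9}
Tree: B1–B2, B2–B3, B3–B4, B4–B5, B3–B6

Every bag has size at most 5, so the width is 5 − 1 = 4 and tw(G) ≤ 4. On the other hand G contains the 5-clique {1, 6, 8, 9, 10}. A clique must lie in a single bag of any decomposition, so no decomposition can have width below 4. Combining the bounds, tw(G) = 4.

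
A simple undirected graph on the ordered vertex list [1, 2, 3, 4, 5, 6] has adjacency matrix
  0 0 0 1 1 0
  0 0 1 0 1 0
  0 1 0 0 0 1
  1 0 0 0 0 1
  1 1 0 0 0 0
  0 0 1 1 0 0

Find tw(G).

A width-2 tree decomposition is:
Bags: B1 = {2, 3, 5}  B2 = {1, 3, 5}  B3 = {1, 3, 4}  B4 = {3, 4, 6}
Tree: B1–B2, B2–B3, B3–B4
Each bag holds 3 vertices, so the decomposition has width 2, which upper-bounds the treewidth. For the lower bound, G contains the cycle 3–2–5–1–4–6–3, so G is not a forest; only forests have treewidth ≤ 1, hence tw(G) ≥ 2. Combining the bounds, tw(G) = 2.

2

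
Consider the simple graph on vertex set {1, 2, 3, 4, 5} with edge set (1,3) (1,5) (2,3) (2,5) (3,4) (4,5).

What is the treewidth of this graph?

A width-2 tree decomposition is:
Bags: B1 = {1, 3, 5}  B2 = {2, 3, 5}  B3 = {3, 4, 5}
Tree: B1–B2, B2–B3
The largest bag has 3 vertices, giving width 2; this decomposition certifies tw(G) ≤ 2. The edges 5–1–3–2–5 form a cycle, so G is not a tree and its treewidth is at least 2. Hence tw(G) = 2 exactly.

2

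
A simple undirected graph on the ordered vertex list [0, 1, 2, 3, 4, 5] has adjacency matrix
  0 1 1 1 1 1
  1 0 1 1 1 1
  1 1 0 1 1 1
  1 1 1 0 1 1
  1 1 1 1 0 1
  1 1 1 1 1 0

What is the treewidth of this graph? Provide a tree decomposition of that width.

Treewidth 5.
Bags: B1 = {0, 1, 2, 3, 4, 5}
Tree: (single bag)

With just one bag of size 6, the width is 6 − 1 = 5, so tw(G) ≤ 5. Conversely, {0, 1, 2, 3, 4, 5} is a clique of size 6, and the vertices of any clique must share a bag in every tree decomposition; so some bag has ≥ 6 vertices and tw(G) ≥ 5. Therefore the treewidth is 5.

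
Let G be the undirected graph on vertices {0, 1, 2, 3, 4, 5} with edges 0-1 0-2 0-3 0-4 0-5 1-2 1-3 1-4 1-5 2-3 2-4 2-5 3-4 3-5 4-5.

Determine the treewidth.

5

A width-5 tree decomposition is:
Bags: B1 = {0, 1, 2, 3, 4, 5}
Tree: (single bag)
A single bag containing all 6 vertices is trivially a valid decomposition of width 5. For the lower bound, the 6 vertices {0, 1, 2, 3, 4, 5} are pairwise adjacent, and any tree decomposition puts a clique entirely inside one bag — forcing width ≥ 5. Hence tw(G) = 5 exactly.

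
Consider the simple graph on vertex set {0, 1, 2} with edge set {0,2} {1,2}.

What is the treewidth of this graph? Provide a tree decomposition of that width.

The largest bag has 2 vertices, giving width 1; this decomposition certifies tw(G) ≤ 1. Since G has at least one edge (e.g. 2–1), it is not an edgeless graph, so tw(G) ≥ 1. Combining the bounds, tw(G) = 1.

Treewidth 1.
One optimal decomposition is:
Bags: B1 = {1, 2}  B2 = {0, 2}
Tree: B1–B2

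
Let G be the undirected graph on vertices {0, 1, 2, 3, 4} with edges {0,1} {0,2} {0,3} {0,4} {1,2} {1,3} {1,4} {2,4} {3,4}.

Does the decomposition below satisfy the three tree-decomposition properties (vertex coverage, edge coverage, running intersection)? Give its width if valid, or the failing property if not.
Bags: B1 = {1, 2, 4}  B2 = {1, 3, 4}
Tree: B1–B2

A tree decomposition must satisfy three properties: every vertex lies in some bag; for every edge, both endpoints lie together in some bag; and for every vertex, the bags containing it form a connected subtree. Here vertex 0 appears in no bag, so the decomposition is invalid.

No — vertex 0 appears in no bag.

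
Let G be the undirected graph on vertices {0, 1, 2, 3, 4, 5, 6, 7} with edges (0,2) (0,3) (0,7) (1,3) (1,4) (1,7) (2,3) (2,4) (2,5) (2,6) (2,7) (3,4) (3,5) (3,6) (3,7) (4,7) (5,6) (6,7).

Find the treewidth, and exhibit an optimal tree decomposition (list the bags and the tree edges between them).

Each bag holds 4 vertices, so the decomposition has width 3, which upper-bounds the treewidth. Conversely, {1, 3, 4, 7} is a clique of size 4, and the vertices of any clique must share a bag in every tree decomposition; so some bag has ≥ 4 vertices and tw(G) ≥ 3. Therefore the treewidth is 3.

Treewidth 3.
One such decomposition:
Bags: B1 = {2, 3, 4, 7}  B2 = {1, 3, 4, 7}  B3 = {2, 3, 6, 7}  B4 = {0, 2, 3, 7}  B5 = {2, 3, 5, 6}
Tree: B1–B2, B1–B3, B3–B4, B3–B5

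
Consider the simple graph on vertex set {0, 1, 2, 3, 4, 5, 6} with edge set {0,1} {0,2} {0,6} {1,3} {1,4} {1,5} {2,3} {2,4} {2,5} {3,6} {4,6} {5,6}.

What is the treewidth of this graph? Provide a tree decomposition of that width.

Treewidth 3.
One such decomposition:
Bags: B1 = {1, 2, 4, 6}  B2 = {0, 1, 2, 6}  B3 = {1, 2, 3, 6}  B4 = {1, 2, 5, 6}
Tree: B1–B2, B2–B3, B3–B4

Every bag has size at most 4, so the width is 4 − 1 = 3 and tw(G) ≤ 3. For the lower bound: the 4 vertex sets {4,6}, {0,1}, {2}, {3} are disjoint, each induces a connected subgraph, and every pair is joined by at least one edge of G. Contracting each set to a single vertex therefore yields K_{4} as a minor, and since treewidth is minor-monotone, tw(G) ≥ tw(K_{4}) = 3. Therefore the treewidth is 3.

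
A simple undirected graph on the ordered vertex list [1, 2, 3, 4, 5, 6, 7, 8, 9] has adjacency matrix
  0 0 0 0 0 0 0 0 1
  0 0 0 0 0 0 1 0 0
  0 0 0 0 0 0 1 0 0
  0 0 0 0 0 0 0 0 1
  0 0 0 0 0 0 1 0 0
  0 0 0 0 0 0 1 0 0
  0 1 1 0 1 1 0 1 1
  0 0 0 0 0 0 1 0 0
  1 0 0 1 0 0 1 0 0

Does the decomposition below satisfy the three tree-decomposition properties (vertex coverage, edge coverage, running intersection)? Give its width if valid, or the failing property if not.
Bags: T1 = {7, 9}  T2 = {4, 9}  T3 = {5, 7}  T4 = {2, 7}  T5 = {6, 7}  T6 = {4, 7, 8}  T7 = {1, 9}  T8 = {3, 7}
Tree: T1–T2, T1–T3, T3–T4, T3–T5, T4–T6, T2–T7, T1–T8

A tree decomposition must satisfy three properties: every vertex lies in some bag; for every edge, both endpoints lie together in some bag; and for every vertex, the bags containing it form a connected subtree. Here bags containing vertex 4 are not connected in the tree, so the decomposition is invalid.

No — bags containing vertex 4 are not connected in the tree.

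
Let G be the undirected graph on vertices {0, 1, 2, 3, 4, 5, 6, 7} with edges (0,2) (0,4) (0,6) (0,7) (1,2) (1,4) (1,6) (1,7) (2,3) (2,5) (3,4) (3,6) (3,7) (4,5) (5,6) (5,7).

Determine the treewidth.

4

A width-4 tree decomposition is:
Bags: B1 = {0, 1, 3, 4, 5}  B2 = {0, 1, 2, 3, 5}  B3 = {0, 1, 3, 5, 6}  B4 = {0, 1, 3, 5, 7}
Tree: B1–B2, B2–B3, B3–B4
Each bag holds 5 vertices, so the decomposition has width 4, which upper-bounds the treewidth. For the lower bound: the 5 vertex sets {4,5}, {0,2}, {1,6}, {3}, {7} are disjoint, each induces a connected subgraph, and every pair is joined by at least one edge of G. Contracting each set to a single vertex therefore yields K_{5} as a minor, and since treewidth is minor-monotone, tw(G) ≥ tw(K_{5}) = 4. Hence tw(G) = 4 exactly.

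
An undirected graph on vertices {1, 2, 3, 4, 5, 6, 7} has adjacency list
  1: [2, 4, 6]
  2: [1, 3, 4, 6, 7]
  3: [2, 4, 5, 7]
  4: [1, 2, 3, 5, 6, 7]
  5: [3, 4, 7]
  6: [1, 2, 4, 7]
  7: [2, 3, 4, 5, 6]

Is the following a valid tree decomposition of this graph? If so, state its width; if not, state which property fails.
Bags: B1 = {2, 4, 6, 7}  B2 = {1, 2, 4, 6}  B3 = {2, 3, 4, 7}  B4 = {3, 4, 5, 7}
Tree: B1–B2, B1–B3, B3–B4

Vertex coverage: the bags together contain {1, 2, 3, 4, 5, 6, 7}, the full vertex set. Edge coverage: each edge of G has both endpoints in at least one bag. Running intersection: for every vertex, the bags containing it form a connected subtree. All three properties hold, so this is a valid tree decomposition of width max|bag| − 1 = 3, and hence tw(G) ≤ 3.

Yes; width 3.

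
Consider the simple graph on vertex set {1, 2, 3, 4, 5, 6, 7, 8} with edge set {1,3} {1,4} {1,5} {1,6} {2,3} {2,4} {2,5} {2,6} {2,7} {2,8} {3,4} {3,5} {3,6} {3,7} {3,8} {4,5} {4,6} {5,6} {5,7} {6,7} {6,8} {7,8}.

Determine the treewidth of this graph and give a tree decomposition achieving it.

Treewidth 4.
One such decomposition:
Bags: B1 = {2, 3, 4, 5, 6}  B2 = {1, 3, 4, 5, 6}  B3 = {2, 3, 5, 6, 7}  B4 = {2, 3, 6, 7, 8}
Tree: B1–B2, B1–B3, B3–B4

The largest bag has 5 vertices, giving width 4; this decomposition certifies tw(G) ≤ 4. Conversely, {1, 3, 4, 5, 6} is a clique of size 5, and the vertices of any clique must share a bag in every tree decomposition; so some bag has ≥ 5 vertices and tw(G) ≥ 4. Combining the bounds, tw(G) = 4.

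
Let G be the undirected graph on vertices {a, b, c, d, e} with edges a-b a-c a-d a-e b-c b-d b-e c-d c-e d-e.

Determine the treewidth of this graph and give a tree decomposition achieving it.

Treewidth 4.
One optimal decomposition is:
Bags: B1 = {a, b, c, d, e}
Tree: (single bag)

With just one bag of size 5, the width is 5 − 1 = 4, so tw(G) ≤ 4. On the other hand G contains the 5-clique {a, b, c, d, e}. A clique must lie in a single bag of any decomposition, so no decomposition can have width below 4. Combining the bounds, tw(G) = 4.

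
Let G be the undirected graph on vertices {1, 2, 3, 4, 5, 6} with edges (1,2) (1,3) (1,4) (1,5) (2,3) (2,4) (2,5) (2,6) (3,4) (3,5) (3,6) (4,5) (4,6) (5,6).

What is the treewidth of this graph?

A width-4 tree decomposition is:
Bags: B1 = {2, 3, 4, 5, 6}  B2 = {1, 2, 3, 4, 5}
Tree: B1–B2
Each bag holds 5 vertices, so the decomposition has width 4, which upper-bounds the treewidth. On the other hand G contains the 5-clique {1, 2, 3, 4, 5}. A clique must lie in a single bag of any decomposition, so no decomposition can have width below 4. The upper and lower bounds meet at 4, so that is the treewidth.

4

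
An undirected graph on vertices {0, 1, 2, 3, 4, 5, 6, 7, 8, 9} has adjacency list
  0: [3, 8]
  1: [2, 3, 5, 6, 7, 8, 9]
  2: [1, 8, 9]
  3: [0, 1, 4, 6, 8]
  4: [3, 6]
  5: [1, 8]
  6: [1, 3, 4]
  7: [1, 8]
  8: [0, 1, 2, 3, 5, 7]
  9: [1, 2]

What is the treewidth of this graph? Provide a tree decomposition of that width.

Every bag has size at most 3, so the width is 3 − 1 = 2 and tw(G) ≤ 2. Conversely, {0, 3, 8} is a clique of size 3, and the vertices of any clique must share a bag in every tree decomposition; so some bag has ≥ 3 vertices and tw(G) ≥ 2. Therefore the treewidth is 2.

Treewidth 2.
One optimal decomposition is:
Bags: B1 = {1, 2, 8}  B2 = {1, 3, 8}  B3 = {1, 3, 6}  B4 = {0, 3, 8}  B5 = {1, 2, 9}  B6 = {3, 4, 6}  B7 = {1, 7, 8}  B8 = {1, 5, 8}
Tree: B1–B2, B2–B3, B2–B4, B1–B5, B3–B6, B2–B7, B1–B8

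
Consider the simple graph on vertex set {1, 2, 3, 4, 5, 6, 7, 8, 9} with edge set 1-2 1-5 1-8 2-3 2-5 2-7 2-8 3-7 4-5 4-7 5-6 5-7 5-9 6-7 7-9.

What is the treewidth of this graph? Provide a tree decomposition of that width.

Every bag has size at most 3, so the width is 3 − 1 = 2 and tw(G) ≤ 2. For the lower bound, the 3 vertices {1, 2, 8} are pairwise adjacent, and any tree decomposition puts a clique entirely inside one bag — forcing width ≥ 2. Combining the bounds, tw(G) = 2.

Treewidth 2.
One such decomposition:
Bags: B1 = {2, 5, 7}  B2 = {1, 2, 5}  B3 = {1, 2, 8}  B4 = {2, 3, 7}  B5 = {4, 5, 7}  B6 = {5, 7, 9}  B7 = {5, 6, 7}
Tree: B1–B2, B2–B3, B1–B4, B1–B5, B5–B6, B1–B7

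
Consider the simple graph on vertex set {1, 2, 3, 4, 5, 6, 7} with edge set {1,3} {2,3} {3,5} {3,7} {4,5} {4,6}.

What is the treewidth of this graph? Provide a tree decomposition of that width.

The largest bag has 2 vertices, giving width 1; this decomposition certifies tw(G) ≤ 1. Since G has at least one edge (e.g. 5–4), it is not an edgeless graph, so tw(G) ≥ 1. The upper and lower bounds meet at 1, so that is the treewidth.

Treewidth 1.
One optimal decomposition is:
Bags: B1 = {4, 5}  B2 = {3, 5}  B3 = {3, 7}  B4 = {2, 3}  B5 = {4, 6}  B6 = {1, 3}
Tree: B1–B2, B2–B3, B2–B4, B1–B5, B2–B6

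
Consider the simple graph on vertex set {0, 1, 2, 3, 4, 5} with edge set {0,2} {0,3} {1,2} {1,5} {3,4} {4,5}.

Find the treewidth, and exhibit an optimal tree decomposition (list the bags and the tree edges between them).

Treewidth 2.
One such decomposition:
Bags: B1 = {0, 1, 2}  B2 = {0, 1, 5}  B3 = {0, 4, 5}  B4 = {0, 3, 4}
Tree: B1–B2, B2–B3, B3–B4

Each bag holds 3 vertices, so the decomposition has width 2, which upper-bounds the treewidth. The edges 0–2–1–5–4–3–0 form a cycle, so G is not a tree and its treewidth is at least 2. Hence tw(G) = 2 exactly.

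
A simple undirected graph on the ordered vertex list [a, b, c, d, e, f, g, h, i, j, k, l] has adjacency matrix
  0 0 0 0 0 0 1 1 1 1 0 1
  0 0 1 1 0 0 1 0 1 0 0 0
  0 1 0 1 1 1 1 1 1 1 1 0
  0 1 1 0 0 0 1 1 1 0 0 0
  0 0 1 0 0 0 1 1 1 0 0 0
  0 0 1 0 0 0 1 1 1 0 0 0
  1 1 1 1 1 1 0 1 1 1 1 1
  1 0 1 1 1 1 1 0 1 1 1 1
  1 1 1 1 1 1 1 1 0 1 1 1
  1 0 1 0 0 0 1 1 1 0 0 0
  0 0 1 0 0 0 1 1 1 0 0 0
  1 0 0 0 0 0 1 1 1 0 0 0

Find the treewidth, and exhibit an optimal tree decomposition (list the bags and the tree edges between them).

Treewidth 4.
One such decomposition:
Bags: B1 = {c, e, g, h, i}  B2 = {c, g, h, i, j}  B3 = {a, g, h, i, j}  B4 = {c, d, g, h, i}  B5 = {b, c, d, g, i}  B6 = {a, g, h, i, l}  B7 = {c, f, g, h, i}  B8 = {c, g, h, i, k}
Tree: B1–B2, B2–B3, B1–B4, B4–B5, B3–B6, B1–B7, B4–B8

Every bag has size at most 5, so the width is 5 − 1 = 4 and tw(G) ≤ 4. For the lower bound, the 5 vertices {c, d, g, h, i} are pairwise adjacent, and any tree decomposition puts a clique entirely inside one bag — forcing width ≥ 4. Therefore the treewidth is 4.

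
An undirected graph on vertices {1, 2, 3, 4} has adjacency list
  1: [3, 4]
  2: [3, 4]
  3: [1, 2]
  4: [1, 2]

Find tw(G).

A width-2 tree decomposition is:
Bags: B1 = {1, 3, 4}  B2 = {2, 3, 4}
Tree: B1–B2
Every bag has size at most 3, so the width is 3 − 1 = 2 and tw(G) ≤ 2. Since 3–1–4–2–3 is a cycle in G, G is not acyclic. Forests are exactly the graphs of treewidth ≤ 1, so tw(G) ≥ 2. Hence tw(G) = 2 exactly.

2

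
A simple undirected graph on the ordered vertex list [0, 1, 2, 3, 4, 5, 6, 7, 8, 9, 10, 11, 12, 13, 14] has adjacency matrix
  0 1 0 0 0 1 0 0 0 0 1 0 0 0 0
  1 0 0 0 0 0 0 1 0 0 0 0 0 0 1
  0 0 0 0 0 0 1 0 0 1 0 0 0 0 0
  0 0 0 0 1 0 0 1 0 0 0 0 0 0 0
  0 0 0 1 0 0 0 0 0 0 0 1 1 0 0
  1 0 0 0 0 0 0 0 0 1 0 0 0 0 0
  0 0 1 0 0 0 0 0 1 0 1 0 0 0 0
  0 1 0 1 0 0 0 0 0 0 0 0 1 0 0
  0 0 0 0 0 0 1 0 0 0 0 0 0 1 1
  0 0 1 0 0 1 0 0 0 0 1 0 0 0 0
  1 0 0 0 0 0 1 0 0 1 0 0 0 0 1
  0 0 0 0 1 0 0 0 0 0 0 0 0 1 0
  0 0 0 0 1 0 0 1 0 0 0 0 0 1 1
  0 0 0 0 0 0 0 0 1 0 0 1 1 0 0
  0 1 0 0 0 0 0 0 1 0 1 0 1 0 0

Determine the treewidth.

3

A width-3 tree decomposition is:
Bags: B1 = {2, 5, 6, 9}  B2 = {5, 6, 9, 10}  B3 = {0, 5, 6, 10}  B4 = {0, 6, 8, 10}  B5 = {0, 8, 10, 14}  B6 = {0, 1, 8, 14}  B7 = {1, 8, 13, 14}  B8 = {1, 12, 13, 14}  B9 = {1, 7, 12, 13}  B10 = {7, 11, 12, 13}  B11 = {4, 7, 11, 12}  B12 = {3, 4, 7, 11}
Tree: B1–B2, B2–B3, B3–B4, B4–B5, B5–B6, B6–B7, B7–B8, B8–B9, B9–B10, B10–B11, B11–B12
Every bag has size at most 4, so the width is 4 − 1 = 3 and tw(G) ≤ 3. For the lower bound: the 4 vertex sets {2,5,9}, {6}, {10}, {0,1,8,14} are disjoint, each induces a connected subgraph, and every pair is joined by at least one edge of G. Contracting each set to a single vertex therefore yields K_{4} as a minor, and since treewidth is minor-monotone, tw(G) ≥ tw(K_{4}) = 3. Combining the bounds, tw(G) = 3.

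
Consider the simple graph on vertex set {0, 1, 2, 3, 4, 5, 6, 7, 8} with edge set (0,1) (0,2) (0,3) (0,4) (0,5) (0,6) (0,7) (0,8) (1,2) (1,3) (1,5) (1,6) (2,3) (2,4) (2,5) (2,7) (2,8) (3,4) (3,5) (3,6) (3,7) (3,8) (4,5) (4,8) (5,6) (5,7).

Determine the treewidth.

4

A width-4 tree decomposition is:
Bags: B1 = {0, 2, 3, 4, 5}  B2 = {0, 2, 3, 4, 8}  B3 = {0, 1, 2, 3, 5}  B4 = {0, 1, 3, 5, 6}  B5 = {0, 2, 3, 5, 7}
Tree: B1–B2, B1–B3, B3–B4, B3–B5
Every bag has size at most 5, so the width is 5 − 1 = 4 and tw(G) ≤ 4. Conversely, {0, 2, 3, 4, 8} is a clique of size 5, and the vertices of any clique must share a bag in every tree decomposition; so some bag has ≥ 5 vertices and tw(G) ≥ 4. The upper and lower bounds meet at 4, so that is the treewidth.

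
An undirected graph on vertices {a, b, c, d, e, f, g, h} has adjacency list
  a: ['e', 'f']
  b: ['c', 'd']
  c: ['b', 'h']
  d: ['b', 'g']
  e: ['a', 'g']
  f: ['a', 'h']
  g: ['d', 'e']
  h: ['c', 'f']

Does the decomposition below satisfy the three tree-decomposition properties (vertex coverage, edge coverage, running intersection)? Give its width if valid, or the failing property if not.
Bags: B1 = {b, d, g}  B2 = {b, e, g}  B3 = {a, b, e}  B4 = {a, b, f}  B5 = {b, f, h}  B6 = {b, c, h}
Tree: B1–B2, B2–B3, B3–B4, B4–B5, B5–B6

Yes; width 2.

Checking the three conditions: (i) the bags cover all of {a, b, c, d, e, f, g, h}; (ii) for each edge, some bag contains both endpoints; (iii) the bags containing any fixed vertex form a subtree. All hold, so the decomposition is valid with width 3 − 1 = 2.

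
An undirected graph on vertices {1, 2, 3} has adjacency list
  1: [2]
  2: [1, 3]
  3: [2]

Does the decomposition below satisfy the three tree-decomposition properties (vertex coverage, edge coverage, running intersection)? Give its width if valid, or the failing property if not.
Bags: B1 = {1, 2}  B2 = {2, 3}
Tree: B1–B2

Checking the three conditions: (i) the bags cover all of {1, 2, 3}; (ii) for each edge, some bag contains both endpoints; (iii) the bags containing any fixed vertex form a subtree. All hold, so the decomposition is valid with width 2 − 1 = 1.

Yes; width 1.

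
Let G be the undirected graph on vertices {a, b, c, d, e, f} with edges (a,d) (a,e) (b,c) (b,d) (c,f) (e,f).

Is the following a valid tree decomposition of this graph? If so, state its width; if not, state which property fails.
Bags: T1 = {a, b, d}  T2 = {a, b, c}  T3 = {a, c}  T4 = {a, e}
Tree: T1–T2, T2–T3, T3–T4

No — vertex f appears in no bag.

A tree decomposition must satisfy three properties: every vertex lies in some bag; for every edge, both endpoints lie together in some bag; and for every vertex, the bags containing it form a connected subtree. Here vertex f appears in no bag, so the decomposition is invalid.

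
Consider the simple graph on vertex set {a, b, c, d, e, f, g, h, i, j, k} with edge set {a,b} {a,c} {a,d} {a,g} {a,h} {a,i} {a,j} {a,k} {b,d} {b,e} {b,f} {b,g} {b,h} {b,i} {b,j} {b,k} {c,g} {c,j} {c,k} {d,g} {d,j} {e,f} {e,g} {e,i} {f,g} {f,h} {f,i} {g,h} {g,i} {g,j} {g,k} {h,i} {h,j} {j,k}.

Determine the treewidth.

4

A width-4 tree decomposition is:
Bags: B1 = {a, b, g, h, i}  B2 = {a, b, g, h, j}  B3 = {a, b, d, g, j}  B4 = {a, b, g, j, k}  B5 = {b, f, g, h, i}  B6 = {a, c, g, j, k}  B7 = {b, e, f, g, i}
Tree: B1–B2, B2–B3, B3–B4, B1–B5, B4–B6, B5–B7
Each bag holds 5 vertices, so the decomposition has width 4, which upper-bounds the treewidth. For the lower bound, the 5 vertices {a, c, g, j, k} are pairwise adjacent, and any tree decomposition puts a clique entirely inside one bag — forcing width ≥ 4. Hence tw(G) = 4 exactly.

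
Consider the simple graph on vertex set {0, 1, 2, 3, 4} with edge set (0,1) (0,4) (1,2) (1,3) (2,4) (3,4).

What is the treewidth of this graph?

A width-2 tree decomposition is:
Bags: B1 = {1, 3, 4}  B2 = {0, 1, 4}  B3 = {1, 2, 4}
Tree: B1–B2, B2–B3
Each bag holds 3 vertices, so the decomposition has width 2, which upper-bounds the treewidth. Since 3–4–0–1–3 is a cycle in G, G is not acyclic. Forests are exactly the graphs of treewidth ≤ 1, so tw(G) ≥ 2. Combining the bounds, tw(G) = 2.

2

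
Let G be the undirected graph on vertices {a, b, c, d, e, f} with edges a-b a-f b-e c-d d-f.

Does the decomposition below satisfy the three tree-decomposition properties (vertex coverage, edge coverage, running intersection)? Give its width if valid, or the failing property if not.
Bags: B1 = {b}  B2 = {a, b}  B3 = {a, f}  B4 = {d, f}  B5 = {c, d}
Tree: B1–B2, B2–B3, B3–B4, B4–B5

A tree decomposition must satisfy three properties: every vertex lies in some bag; for every edge, both endpoints lie together in some bag; and for every vertex, the bags containing it form a connected subtree. Here vertex e appears in no bag, so the decomposition is invalid.

No — vertex e appears in no bag.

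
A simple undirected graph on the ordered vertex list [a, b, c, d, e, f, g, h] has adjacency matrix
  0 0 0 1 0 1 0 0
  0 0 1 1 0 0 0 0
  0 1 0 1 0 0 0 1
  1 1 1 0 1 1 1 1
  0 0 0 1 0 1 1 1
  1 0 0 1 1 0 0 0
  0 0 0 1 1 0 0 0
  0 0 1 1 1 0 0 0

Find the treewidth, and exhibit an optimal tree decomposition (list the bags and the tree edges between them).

Every bag has size at most 3, so the width is 3 − 1 = 2 and tw(G) ≤ 2. On the other hand G contains the 3-clique {d, e, g}. A clique must lie in a single bag of any decomposition, so no decomposition can have width below 2. Hence tw(G) = 2 exactly.

Treewidth 2.
Bags: B1 = {b, c, d}  B2 = {c, d, h}  B3 = {d, e, h}  B4 = {d, e, f}  B5 = {a, d, f}  B6 = {d, e, g}
Tree: B1–B2, B2–B3, B3–B4, B4–B5, B4–B6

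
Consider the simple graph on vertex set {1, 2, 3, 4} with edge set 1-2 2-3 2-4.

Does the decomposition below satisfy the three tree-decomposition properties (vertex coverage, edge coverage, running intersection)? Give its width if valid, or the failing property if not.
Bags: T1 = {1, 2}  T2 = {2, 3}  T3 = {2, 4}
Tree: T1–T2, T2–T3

Vertex coverage: the bags together contain {1, 2, 3, 4}, the full vertex set. Edge coverage: each edge of G has both endpoints in at least one bag. Running intersection: for every vertex, the bags containing it form a connected subtree. All three properties hold, so this is a valid tree decomposition of width max|bag| − 1 = 1, and hence tw(G) ≤ 1.

Yes; width 1.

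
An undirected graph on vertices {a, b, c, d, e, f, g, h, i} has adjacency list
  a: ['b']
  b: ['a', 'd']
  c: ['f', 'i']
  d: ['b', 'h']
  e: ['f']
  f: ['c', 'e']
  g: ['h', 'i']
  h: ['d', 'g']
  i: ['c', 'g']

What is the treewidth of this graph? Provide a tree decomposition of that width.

Treewidth 1.
One such decomposition:
Bags: B1 = {a, b}  B2 = {b, d}  B3 = {d, h}  B4 = {g, h}  B5 = {g, i}  B6 = {c, i}  B7 = {c, f}  B8 = {e, f}
Tree: B1–B2, B2–B3, B3–B4, B4–B5, B5–B6, B6–B7, B7–B8

Every bag has size at most 2, so the width is 2 − 1 = 1 and tw(G) ≤ 1. Since G has at least one edge (e.g. a–b), it is not an edgeless graph, so tw(G) ≥ 1. The upper and lower bounds meet at 1, so that is the treewidth.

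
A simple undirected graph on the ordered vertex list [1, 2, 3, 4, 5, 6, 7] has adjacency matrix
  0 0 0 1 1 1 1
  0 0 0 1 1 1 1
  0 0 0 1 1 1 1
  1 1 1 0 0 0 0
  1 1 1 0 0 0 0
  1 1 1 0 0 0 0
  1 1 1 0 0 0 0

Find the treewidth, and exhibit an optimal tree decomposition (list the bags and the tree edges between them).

Each bag holds 4 vertices, so the decomposition has width 3, which upper-bounds the treewidth. For the lower bound: the 4 vertex sets {2,6}, {1,5}, {3}, {4} are disjoint, each induces a connected subgraph, and every pair is joined by at least one edge of G. Contracting each set to a single vertex therefore yields K_{4} as a minor, and since treewidth is minor-monotone, tw(G) ≥ tw(K_{4}) = 3. Combining the bounds, tw(G) = 3.

Treewidth 3.
One such decomposition:
Bags: B1 = {1, 2, 3, 6}  B2 = {1, 2, 3, 5}  B3 = {1, 2, 3, 4}  B4 = {1, 2, 3, 7}
Tree: B1–B2, B2–B3, B3–B4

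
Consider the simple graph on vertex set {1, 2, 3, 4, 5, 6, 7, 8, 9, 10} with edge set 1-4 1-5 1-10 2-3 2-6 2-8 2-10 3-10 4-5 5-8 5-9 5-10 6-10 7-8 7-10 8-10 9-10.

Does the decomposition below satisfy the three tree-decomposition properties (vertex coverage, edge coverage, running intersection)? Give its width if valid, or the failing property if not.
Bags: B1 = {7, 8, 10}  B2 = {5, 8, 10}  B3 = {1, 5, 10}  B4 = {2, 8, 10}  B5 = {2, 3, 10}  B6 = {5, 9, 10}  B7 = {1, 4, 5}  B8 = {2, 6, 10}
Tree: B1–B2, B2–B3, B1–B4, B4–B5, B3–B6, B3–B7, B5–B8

Every vertex of G appears in some bag (union = {1, 2, 3, 4, 5, 6, 7, 8, 9, 10}); every edge is covered by a bag; and for each vertex v the set of bags containing v is connected in the bag tree. The decomposition is therefore valid. The largest bag has 3 vertices, so the width is 2.

Yes; width 2.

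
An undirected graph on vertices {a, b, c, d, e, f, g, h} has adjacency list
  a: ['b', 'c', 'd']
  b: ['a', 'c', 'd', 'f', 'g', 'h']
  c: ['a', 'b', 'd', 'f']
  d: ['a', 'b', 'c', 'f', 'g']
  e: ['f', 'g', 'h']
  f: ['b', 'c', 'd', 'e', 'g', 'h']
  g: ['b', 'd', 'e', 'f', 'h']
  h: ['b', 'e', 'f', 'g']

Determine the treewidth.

3

A width-3 tree decomposition is:
Bags: B1 = {b, f, g, h}  B2 = {b, d, f, g}  B3 = {b, c, d, f}  B4 = {a, b, c, d}  B5 = {e, f, g, h}
Tree: B1–B2, B2–B3, B3–B4, B1–B5
The largest bag has 4 vertices, giving width 3; this decomposition certifies tw(G) ≤ 3. For the lower bound, the 4 vertices {a, b, c, d} are pairwise adjacent, and any tree decomposition puts a clique entirely inside one bag — forcing width ≥ 3. Hence tw(G) = 3 exactly.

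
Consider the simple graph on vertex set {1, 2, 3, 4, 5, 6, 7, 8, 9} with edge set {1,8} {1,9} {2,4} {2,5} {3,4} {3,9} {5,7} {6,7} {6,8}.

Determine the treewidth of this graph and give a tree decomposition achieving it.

Treewidth 2.
One optimal decomposition is:
Bags: B1 = {2, 3, 4}  B2 = {2, 3, 5}  B3 = {3, 5, 7}  B4 = {3, 6, 7}  B5 = {3, 6, 8}  B6 = {1, 3, 8}  B7 = {1, 3, 9}
Tree: B1–B2, B2–B3, B3–B4, B4–B5, B5–B6, B6–B7

Each bag holds 3 vertices, so the decomposition has width 2, which upper-bounds the treewidth. The edges 3–4–2–5–7–6–8–1–9–3 form a cycle, so G is not a tree and its treewidth is at least 2. Hence tw(G) = 2 exactly.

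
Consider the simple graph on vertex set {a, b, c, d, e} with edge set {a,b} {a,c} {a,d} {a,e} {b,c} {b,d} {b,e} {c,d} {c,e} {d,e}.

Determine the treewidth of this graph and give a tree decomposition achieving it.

Treewidth 4.
One optimal decomposition is:
Bags: B1 = {a, b, c, d, e}
Tree: (single bag)

With just one bag of size 5, the width is 5 − 1 = 4, so tw(G) ≤ 4. On the other hand G contains the 5-clique {a, b, c, d, e}. A clique must lie in a single bag of any decomposition, so no decomposition can have width below 4. The upper and lower bounds meet at 4, so that is the treewidth.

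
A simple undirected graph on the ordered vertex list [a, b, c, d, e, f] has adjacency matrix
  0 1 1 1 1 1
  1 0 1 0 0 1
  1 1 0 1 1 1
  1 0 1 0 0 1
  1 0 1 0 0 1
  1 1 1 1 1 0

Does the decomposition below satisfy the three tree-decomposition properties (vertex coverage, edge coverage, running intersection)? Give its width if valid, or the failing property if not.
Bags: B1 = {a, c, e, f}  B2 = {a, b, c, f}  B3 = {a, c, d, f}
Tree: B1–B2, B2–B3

Yes; width 3.

Vertex coverage: the bags together contain {a, b, c, d, e, f}, the full vertex set. Edge coverage: each edge of G has both endpoints in at least one bag. Running intersection: for every vertex, the bags containing it form a connected subtree. All three properties hold, so this is a valid tree decomposition of width max|bag| − 1 = 3, and hence tw(G) ≤ 3.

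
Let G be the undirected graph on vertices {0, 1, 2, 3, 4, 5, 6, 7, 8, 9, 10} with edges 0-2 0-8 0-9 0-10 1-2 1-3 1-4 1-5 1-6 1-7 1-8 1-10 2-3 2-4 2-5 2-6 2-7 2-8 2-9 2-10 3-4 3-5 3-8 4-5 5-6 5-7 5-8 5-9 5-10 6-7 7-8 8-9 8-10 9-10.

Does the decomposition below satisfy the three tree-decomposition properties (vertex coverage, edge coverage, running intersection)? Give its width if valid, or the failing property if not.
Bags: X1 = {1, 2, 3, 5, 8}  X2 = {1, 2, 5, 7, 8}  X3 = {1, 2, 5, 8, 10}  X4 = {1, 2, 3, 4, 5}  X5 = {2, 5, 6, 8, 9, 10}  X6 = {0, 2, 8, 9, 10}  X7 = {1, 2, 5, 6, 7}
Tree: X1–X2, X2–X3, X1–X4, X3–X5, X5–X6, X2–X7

No — bags containing vertex 6 are not connected in the tree.

A tree decomposition must satisfy three properties: every vertex lies in some bag; for every edge, both endpoints lie together in some bag; and for every vertex, the bags containing it form a connected subtree. Here bags containing vertex 6 are not connected in the tree, so the decomposition is invalid.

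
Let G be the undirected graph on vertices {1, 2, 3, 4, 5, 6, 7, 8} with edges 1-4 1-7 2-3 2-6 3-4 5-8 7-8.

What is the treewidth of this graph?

A width-1 tree decomposition is:
Bags: B1 = {2, 6}  B2 = {2, 3}  B3 = {3, 4}  B4 = {1, 4}  B5 = {1, 7}  B6 = {7, 8}  B7 = {5, 8}
Tree: B1–B2, B2–B3, B3–B4, B4–B5, B5–B6, B6–B7
The largest bag has 2 vertices, giving width 1; this decomposition certifies tw(G) ≤ 1. G has an edge, so its treewidth is at least 1. Combining the bounds, tw(G) = 1.

1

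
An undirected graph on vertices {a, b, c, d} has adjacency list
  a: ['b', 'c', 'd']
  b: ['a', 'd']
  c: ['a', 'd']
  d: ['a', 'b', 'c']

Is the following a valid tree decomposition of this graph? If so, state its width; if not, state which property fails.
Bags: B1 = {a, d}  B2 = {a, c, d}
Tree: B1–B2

A tree decomposition must satisfy three properties: every vertex lies in some bag; for every edge, both endpoints lie together in some bag; and for every vertex, the bags containing it form a connected subtree. Here vertex b appears in no bag, so the decomposition is invalid.

No — vertex b appears in no bag.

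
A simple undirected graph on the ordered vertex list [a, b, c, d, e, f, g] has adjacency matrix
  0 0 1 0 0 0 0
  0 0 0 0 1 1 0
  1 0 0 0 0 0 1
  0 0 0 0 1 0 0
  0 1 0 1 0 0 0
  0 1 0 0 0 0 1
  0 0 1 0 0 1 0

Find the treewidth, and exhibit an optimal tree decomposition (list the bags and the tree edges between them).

The largest bag has 2 vertices, giving width 1; this decomposition certifies tw(G) ≤ 1. Any graph with an edge has treewidth ≥ 1, and G has the edge d–e. Hence tw(G) = 1 exactly.

Treewidth 1.
One such decomposition:
Bags: B1 = {d, e}  B2 = {b, e}  B3 = {b, f}  B4 = {f, g}  B5 = {c, g}  B6 = {a, c}
Tree: B1–B2, B2–B3, B3–B4, B4–B5, B5–B6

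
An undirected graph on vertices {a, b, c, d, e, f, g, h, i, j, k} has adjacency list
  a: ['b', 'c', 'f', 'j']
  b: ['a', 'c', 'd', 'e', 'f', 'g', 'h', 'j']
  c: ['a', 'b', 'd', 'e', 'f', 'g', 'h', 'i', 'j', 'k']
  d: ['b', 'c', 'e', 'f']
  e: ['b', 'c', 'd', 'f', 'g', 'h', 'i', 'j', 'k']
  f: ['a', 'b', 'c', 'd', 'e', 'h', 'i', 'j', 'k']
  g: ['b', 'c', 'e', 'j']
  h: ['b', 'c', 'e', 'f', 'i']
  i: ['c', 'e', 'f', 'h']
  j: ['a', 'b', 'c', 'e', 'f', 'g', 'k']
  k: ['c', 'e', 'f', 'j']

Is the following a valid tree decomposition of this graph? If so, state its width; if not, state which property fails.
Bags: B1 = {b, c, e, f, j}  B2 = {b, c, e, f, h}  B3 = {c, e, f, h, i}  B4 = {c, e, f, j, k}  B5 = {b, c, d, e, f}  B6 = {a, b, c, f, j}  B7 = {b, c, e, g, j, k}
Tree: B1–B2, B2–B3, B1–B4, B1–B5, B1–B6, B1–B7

A tree decomposition must satisfy three properties: every vertex lies in some bag; for every edge, both endpoints lie together in some bag; and for every vertex, the bags containing it form a connected subtree. Here bags containing vertex k are not connected in the tree, so the decomposition is invalid.

No — bags containing vertex k are not connected in the tree.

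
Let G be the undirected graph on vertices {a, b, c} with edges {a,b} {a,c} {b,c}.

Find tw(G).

2

A width-2 tree decomposition is:
Bags: B1 = {a, b, c}
Tree: (single bag)
With just one bag of size 3, the width is 3 − 1 = 2, so tw(G) ≤ 2. On the other hand G contains the 3-clique {a, b, c}. A clique must lie in a single bag of any decomposition, so no decomposition can have width below 2. Combining the bounds, tw(G) = 2.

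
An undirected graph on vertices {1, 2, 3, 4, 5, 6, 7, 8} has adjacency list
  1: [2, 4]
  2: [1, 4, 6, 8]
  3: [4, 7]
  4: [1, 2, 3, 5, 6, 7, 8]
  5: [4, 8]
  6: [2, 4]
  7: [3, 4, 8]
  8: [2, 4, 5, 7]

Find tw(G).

2

A width-2 tree decomposition is:
Bags: B1 = {2, 4, 8}  B2 = {1, 2, 4}  B3 = {4, 7, 8}  B4 = {4, 5, 8}  B5 = {2, 4, 6}  B6 = {3, 4, 7}
Tree: B1–B2, B1–B3, B1–B4, B2–B5, B3–B6
The largest bag has 3 vertices, giving width 2; this decomposition certifies tw(G) ≤ 2. For the lower bound, the 3 vertices {2, 4, 8} are pairwise adjacent, and any tree decomposition puts a clique entirely inside one bag — forcing width ≥ 2. The upper and lower bounds meet at 2, so that is the treewidth.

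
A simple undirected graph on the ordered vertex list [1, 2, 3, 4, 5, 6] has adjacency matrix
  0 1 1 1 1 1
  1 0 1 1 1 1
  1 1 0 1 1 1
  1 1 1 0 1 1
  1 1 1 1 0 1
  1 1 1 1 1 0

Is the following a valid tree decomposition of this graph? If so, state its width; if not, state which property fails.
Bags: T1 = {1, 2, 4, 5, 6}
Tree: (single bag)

No — vertex 3 appears in no bag.

A tree decomposition must satisfy three properties: every vertex lies in some bag; for every edge, both endpoints lie together in some bag; and for every vertex, the bags containing it form a connected subtree. Here vertex 3 appears in no bag, so the decomposition is invalid.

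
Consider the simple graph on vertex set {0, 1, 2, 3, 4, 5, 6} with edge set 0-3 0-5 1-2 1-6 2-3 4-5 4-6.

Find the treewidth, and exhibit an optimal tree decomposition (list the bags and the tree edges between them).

Every bag has size at most 3, so the width is 3 − 1 = 2 and tw(G) ≤ 2. For the lower bound, G contains the cycle 4–6–1–2–3–0–5–4, so G is not a forest; only forests have treewidth ≤ 1, hence tw(G) ≥ 2. The upper and lower bounds meet at 2, so that is the treewidth.

Treewidth 2.
Bags: B1 = {1, 4, 6}  B2 = {1, 2, 4}  B3 = {2, 3, 4}  B4 = {0, 3, 4}  B5 = {0, 4, 5}
Tree: B1–B2, B2–B3, B3–B4, B4–B5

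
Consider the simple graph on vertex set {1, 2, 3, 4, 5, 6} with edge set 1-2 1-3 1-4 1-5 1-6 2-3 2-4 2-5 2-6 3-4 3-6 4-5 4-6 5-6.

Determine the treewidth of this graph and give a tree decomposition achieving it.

Treewidth 4.
One optimal decomposition is:
Bags: B1 = {1, 2, 4, 5, 6}  B2 = {1, 2, 3, 4, 6}
Tree: B1–B2

The largest bag has 5 vertices, giving width 4; this decomposition certifies tw(G) ≤ 4. For the lower bound, the 5 vertices {1, 2, 3, 4, 6} are pairwise adjacent, and any tree decomposition puts a clique entirely inside one bag — forcing width ≥ 4. Therefore the treewidth is 4.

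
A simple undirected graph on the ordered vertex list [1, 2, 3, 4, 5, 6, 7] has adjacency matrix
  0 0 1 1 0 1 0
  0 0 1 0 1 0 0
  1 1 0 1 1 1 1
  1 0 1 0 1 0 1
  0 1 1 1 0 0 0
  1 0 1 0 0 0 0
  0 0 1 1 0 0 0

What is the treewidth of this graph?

A width-2 tree decomposition is:
Bags: B1 = {3, 4, 5}  B2 = {3, 4, 7}  B3 = {1, 3, 4}  B4 = {1, 3, 6}  B5 = {2, 3, 5}
Tree: B1–B2, B1–B3, B3–B4, B1–B5
The largest bag has 3 vertices, giving width 2; this decomposition certifies tw(G) ≤ 2. On the other hand G contains the 3-clique {2, 3, 5}. A clique must lie in a single bag of any decomposition, so no decomposition can have width below 2. Hence tw(G) = 2 exactly.

2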